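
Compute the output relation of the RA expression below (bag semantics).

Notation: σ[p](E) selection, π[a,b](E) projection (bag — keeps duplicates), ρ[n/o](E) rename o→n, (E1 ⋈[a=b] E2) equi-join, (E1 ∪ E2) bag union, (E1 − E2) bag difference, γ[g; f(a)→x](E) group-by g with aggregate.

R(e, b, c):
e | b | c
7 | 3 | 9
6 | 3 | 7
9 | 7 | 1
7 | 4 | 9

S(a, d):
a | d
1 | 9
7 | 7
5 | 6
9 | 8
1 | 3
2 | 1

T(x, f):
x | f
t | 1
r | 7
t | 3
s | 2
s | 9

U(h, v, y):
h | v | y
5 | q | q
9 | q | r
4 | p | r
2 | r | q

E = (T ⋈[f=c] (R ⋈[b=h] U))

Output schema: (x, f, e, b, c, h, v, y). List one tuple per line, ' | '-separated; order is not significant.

Stepwise |·|:
  T → 5
  R → 4
  U → 4
  (R ⋈[b=h] U) → 1
  (T ⋈[f=c] (R ⋈[b=h] U)) → 1

== RESULT ==
x | f | e | b | c | h | v | y
s | 9 | 7 | 4 | 9 | 4 | p | r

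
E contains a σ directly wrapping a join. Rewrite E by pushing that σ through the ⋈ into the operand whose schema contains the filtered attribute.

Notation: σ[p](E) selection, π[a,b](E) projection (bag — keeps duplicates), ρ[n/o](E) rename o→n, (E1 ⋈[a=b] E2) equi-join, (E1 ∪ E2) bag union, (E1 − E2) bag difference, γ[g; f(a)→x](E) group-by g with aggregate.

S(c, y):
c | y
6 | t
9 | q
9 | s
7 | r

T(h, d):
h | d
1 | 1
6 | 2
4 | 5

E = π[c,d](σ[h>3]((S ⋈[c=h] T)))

σ filters on h, owned by the right side.
E' = π[c,d]((S ⋈[c=h] σ[h>3](T)))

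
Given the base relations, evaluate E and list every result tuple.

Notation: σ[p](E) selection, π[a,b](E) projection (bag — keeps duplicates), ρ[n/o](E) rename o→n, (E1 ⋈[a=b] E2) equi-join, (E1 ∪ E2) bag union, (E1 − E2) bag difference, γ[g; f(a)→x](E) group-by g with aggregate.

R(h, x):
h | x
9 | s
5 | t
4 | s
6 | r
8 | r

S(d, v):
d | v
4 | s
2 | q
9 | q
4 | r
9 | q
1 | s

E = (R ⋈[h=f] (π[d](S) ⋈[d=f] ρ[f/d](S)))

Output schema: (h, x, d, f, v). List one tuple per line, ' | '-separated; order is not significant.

Row counts bottom-up:
  R → 5
  S → 6
  π[d](S) → 6
  S → 6
  ρ[f/d](S) → 6
  (π[d](S) ⋈[d=f] ρ[f/d](S)) → 10
  (R ⋈[h=f] (π[d](S) ⋈[d=f] ρ[f/d](S))) → 8

== RESULT ==
h | x | d | f | v
4 | s | 4 | 4 | r
4 | s | 4 | 4 | r
4 | s | 4 | 4 | s
4 | s | 4 | 4 | s
9 | s | 9 | 9 | q
9 | s | 9 | 9 | q
9 | s | 9 | 9 | q
9 | s | 9 | 9 | q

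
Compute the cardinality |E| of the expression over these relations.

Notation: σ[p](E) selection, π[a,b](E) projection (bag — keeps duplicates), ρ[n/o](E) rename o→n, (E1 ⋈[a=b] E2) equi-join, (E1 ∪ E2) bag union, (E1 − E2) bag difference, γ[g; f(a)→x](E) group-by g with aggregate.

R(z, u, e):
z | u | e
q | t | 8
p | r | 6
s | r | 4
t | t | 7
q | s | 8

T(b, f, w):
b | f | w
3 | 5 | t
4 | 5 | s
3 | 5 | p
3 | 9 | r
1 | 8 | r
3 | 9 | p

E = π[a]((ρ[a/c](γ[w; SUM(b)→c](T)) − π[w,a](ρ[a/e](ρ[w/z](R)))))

Row counts bottom-up:
  T → 6
  γ[w; SUM(b)→c](T) → 4
  ρ[a/c](γ[w; SUM(b)→c](T)) → 4
  R → 5
  ρ[w/z](R) → 5
  ρ[a/e](ρ[w/z](R)) → 5
  π[w,a](ρ[a/e](ρ[w/z](R))) → 5
  (ρ[a/c](γ[w; SUM(b)→c](T)) − π[w,a](ρ[a/e](ρ[w/z](R)))) → 2
  π[a]((ρ[a/c](γ[w; SUM(b)→c](T)) − π[w,a](ρ[a/e](ρ[w/z](R))))) → 2

|E| = 2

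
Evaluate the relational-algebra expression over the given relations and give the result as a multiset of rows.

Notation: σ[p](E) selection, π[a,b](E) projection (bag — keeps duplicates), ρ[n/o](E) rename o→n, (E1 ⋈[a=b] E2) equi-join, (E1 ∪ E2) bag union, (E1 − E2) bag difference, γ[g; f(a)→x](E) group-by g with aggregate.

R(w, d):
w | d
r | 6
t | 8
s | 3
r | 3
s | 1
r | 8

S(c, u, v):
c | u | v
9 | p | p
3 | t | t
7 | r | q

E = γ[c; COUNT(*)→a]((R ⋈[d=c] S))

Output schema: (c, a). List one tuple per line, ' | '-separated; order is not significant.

Subexpression sizes:
  R → 6
  S → 3
  (R ⋈[d=c] S) → 2
  γ[c; COUNT(*)→a]((R ⋈[d=c] S)) → 1

== RESULT ==
c | a
3 | 2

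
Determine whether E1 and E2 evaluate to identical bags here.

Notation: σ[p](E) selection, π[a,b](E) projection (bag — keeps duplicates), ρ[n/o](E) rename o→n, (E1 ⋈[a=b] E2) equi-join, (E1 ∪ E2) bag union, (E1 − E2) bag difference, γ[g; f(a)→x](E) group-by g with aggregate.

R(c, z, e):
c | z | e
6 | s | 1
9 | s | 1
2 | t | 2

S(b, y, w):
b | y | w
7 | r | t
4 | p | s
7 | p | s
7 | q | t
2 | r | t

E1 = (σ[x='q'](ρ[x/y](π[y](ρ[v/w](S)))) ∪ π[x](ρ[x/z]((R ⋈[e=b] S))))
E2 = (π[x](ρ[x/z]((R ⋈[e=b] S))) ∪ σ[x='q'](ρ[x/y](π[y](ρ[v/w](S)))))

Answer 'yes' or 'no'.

E1 stepwise |·|:
  S → 5
  ρ[v/w](S) → 5
  π[y](ρ[v/w](S)) → 5
  ρ[x/y](π[y](ρ[v/w](S))) → 5
  σ[x='q'](ρ[x/y](π[y](ρ[v/w](S)))) → 1
  R → 3
  S → 5
  (R ⋈[e=b] S) → 1
  ρ[x/z]((R ⋈[e=b] S)) → 1
  π[x](ρ[x/z]((R ⋈[e=b] S))) → 1
  (σ[x='q'](ρ[x/y](π[y](ρ[v/w](S)))) ∪ π[x](ρ[x/z]((R ⋈[e=b] S)))) → 2
E2 stepwise |·|:
  R → 3
  S → 5
  (R ⋈[e=b] S) → 1
  ρ[x/z]((R ⋈[e=b] S)) → 1
  π[x](ρ[x/z]((R ⋈[e=b] S))) → 1
  S → 5
  ρ[v/w](S) → 5
  π[y](ρ[v/w](S)) → 5
  ρ[x/y](π[y](ρ[v/w](S))) → 5
  σ[x='q'](ρ[x/y](π[y](ρ[v/w](S)))) → 1
  (π[x](ρ[x/z]((R ⋈[e=b] S))) ∪ σ[x='q'](ρ[x/y](π[y](ρ[v/w](S))))) → 2

E1 and E2 produce the same multiset:
x
q
t

yes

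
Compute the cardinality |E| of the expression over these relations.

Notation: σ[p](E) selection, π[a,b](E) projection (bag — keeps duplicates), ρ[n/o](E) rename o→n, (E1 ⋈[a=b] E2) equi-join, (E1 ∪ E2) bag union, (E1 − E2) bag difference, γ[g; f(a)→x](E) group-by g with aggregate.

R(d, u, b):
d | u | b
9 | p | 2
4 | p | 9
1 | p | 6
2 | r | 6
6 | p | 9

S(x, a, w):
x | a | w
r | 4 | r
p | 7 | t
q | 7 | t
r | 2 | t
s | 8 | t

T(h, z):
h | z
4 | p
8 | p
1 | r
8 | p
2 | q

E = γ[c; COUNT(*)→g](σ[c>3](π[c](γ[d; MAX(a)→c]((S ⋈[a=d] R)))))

Per-node cardinality:
  S → 5
  R → 5
  (S ⋈[a=d] R) → 2
  γ[d; MAX(a)→c]((S ⋈[a=d] R)) → 2
  π[c](γ[d; MAX(a)→c]((S ⋈[a=d] R))) → 2
  σ[c>3](π[c](γ[d; MAX(a)→c]((S ⋈[a=d] R)))) → 1
  γ[c; COUNT(*)→g](σ[c>3](π[c](γ[d; MAX(a)→c]((S ⋈[a=d] R))))) → 1

|E| = 1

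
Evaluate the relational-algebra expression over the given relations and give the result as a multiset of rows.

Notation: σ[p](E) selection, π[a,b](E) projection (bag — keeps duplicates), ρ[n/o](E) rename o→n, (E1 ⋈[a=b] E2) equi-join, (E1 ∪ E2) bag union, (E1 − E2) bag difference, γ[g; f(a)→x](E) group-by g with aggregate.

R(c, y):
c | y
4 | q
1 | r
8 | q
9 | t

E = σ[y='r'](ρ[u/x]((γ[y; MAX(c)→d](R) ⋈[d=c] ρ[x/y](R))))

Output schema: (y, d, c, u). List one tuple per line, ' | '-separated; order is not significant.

Subexpression sizes:
  R → 4
  γ[y; MAX(c)→d](R) → 3
  R → 4
  ρ[x/y](R) → 4
  (γ[y; MAX(c)→d](R) ⋈[d=c] ρ[x/y](R)) → 3
  ρ[u/x]((γ[y; MAX(c)→d](R) ⋈[d=c] ρ[x/y](R))) → 3
  σ[y='r'](ρ[u/x]((γ[y; MAX(c)→d](R) ⋈[d=c] ρ[x/y](R)))) → 1

== RESULT ==
y | d | c | u
r | 1 | 1 | r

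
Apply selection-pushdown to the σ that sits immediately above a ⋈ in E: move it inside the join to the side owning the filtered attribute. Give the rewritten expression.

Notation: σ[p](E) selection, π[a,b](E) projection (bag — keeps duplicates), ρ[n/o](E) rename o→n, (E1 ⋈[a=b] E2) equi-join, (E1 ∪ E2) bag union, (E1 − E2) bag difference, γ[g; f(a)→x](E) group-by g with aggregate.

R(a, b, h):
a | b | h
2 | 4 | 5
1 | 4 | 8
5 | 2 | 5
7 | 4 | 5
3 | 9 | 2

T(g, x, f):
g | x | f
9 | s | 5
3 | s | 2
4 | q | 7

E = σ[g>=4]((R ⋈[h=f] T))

σ filters on g, owned by the right side.
E' = (R ⋈[h=f] σ[g>=4](T))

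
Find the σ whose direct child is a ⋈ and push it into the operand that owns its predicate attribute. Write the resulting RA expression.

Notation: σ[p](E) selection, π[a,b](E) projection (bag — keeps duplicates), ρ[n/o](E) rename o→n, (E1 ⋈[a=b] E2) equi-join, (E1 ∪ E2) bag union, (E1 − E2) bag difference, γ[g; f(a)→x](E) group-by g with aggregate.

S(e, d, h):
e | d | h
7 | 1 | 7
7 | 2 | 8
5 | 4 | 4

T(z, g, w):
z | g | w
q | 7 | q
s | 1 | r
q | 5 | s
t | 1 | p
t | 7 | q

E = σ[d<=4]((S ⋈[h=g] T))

σ filters on d, owned by the left side.
E' = (σ[d<=4](S) ⋈[h=g] T)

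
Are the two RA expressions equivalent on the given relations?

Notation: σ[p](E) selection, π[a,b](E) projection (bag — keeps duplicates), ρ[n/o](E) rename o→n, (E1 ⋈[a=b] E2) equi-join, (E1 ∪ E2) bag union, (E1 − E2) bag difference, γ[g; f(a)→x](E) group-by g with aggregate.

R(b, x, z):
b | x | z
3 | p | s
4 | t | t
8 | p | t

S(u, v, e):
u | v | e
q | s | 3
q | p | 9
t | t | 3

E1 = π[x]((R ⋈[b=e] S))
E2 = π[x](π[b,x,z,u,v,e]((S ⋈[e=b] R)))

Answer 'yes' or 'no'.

E1 stepwise |·|:
  R → 3
  S → 3
  (R ⋈[b=e] S) → 2
  π[x]((R ⋈[b=e] S)) → 2
E2 stepwise |·|:
  S → 3
  R → 3
  (S ⋈[e=b] R) → 2
  π[b,x,z,u,v,e]((S ⋈[e=b] R)) → 2
  π[x](π[b,x,z,u,v,e]((S ⋈[e=b] R))) → 2

E1 and E2 produce the same multiset:
x
p
p

yes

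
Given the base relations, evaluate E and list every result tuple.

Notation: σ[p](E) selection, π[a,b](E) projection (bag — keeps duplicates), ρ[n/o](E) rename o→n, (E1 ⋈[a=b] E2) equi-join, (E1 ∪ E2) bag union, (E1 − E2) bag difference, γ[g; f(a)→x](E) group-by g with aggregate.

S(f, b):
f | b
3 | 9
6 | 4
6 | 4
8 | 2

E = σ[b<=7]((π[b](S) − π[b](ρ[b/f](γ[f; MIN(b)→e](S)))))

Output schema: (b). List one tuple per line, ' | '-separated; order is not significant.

Row counts bottom-up:
  S → 4
  π[b](S) → 4
  S → 4
  γ[f; MIN(b)→e](S) → 3
  ρ[b/f](γ[f; MIN(b)→e](S)) → 3
  π[b](ρ[b/f](γ[f; MIN(b)→e](S))) → 3
  (π[b](S) − π[b](ρ[b/f](γ[f; MIN(b)→e](S)))) → 4
  σ[b<=7]((π[b](S) − π[b](ρ[b/f](γ[f; MIN(b)→e](S))))) → 3

== RESULT ==
b
2
4
4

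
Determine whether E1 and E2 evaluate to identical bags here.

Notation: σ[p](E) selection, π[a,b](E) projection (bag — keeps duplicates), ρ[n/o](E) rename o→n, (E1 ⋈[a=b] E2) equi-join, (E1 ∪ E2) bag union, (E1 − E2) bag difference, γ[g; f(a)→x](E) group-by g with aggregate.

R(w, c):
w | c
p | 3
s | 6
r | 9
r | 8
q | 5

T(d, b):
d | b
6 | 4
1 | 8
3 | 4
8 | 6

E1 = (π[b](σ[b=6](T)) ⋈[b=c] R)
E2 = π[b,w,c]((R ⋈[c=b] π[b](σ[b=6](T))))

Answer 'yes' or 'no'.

E1 stepwise |·|:
  T → 4
  σ[b=6](T) → 1
  π[b](σ[b=6](T)) → 1
  R → 5
  (π[b](σ[b=6](T)) ⋈[b=c] R) → 1
E2 stepwise |·|:
  R → 5
  T → 4
  σ[b=6](T) → 1
  π[b](σ[b=6](T)) → 1
  (R ⋈[c=b] π[b](σ[b=6](T))) → 1
  π[b,w,c]((R ⋈[c=b] π[b](σ[b=6](T)))) → 1

E1 and E2 produce the same multiset:
b | w | c
6 | s | 6

yes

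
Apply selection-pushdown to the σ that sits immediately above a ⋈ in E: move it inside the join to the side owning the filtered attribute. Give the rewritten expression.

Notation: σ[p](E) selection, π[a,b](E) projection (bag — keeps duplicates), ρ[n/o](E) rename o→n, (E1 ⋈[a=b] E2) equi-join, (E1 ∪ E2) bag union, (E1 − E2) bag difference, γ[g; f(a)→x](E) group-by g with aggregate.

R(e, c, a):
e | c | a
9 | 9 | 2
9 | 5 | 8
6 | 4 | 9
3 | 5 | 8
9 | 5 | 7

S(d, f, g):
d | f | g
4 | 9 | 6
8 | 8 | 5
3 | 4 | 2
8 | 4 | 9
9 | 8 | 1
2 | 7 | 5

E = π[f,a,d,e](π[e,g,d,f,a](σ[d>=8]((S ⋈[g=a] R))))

σ filters on d, owned by the left side.
E' = π[f,a,d,e](π[e,g,d,f,a]((σ[d>=8](S) ⋈[g=a] R)))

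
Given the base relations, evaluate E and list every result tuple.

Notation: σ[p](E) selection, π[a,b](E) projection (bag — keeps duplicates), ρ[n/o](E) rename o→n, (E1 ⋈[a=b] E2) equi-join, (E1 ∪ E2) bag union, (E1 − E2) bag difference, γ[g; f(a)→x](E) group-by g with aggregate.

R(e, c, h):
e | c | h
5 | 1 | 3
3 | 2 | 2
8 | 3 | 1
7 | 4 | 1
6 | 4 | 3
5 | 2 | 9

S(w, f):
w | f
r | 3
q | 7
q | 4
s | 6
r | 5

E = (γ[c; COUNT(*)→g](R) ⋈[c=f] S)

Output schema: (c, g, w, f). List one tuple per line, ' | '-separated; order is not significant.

Row counts bottom-up:
  R → 6
  γ[c; COUNT(*)→g](R) → 4
  S → 5
  (γ[c; COUNT(*)→g](R) ⋈[c=f] S) → 2

== RESULT ==
c | g | w | f
3 | 1 | r | 3
4 | 2 | q | 4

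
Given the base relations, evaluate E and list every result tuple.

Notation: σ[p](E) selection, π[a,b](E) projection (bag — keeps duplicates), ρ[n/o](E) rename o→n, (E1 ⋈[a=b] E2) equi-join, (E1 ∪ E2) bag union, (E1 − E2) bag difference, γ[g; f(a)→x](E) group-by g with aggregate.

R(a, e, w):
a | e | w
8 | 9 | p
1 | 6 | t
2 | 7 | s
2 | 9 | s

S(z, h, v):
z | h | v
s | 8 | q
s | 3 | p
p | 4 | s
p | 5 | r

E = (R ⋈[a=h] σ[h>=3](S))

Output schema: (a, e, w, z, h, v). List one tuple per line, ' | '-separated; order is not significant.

Row counts bottom-up:
  R → 4
  S → 4
  σ[h>=3](S) → 4
  (R ⋈[a=h] σ[h>=3](S)) → 1

== RESULT ==
a | e | w | z | h | v
8 | 9 | p | s | 8 | q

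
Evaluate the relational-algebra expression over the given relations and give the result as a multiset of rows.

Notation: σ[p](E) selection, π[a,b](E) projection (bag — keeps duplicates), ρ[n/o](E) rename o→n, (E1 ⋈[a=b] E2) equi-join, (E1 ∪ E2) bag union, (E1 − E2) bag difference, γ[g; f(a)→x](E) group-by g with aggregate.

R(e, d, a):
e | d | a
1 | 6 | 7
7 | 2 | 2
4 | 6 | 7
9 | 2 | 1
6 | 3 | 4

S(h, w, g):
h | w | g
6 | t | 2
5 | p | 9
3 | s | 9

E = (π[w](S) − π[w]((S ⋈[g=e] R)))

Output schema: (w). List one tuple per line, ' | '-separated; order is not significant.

Subexpression sizes:
  S → 3
  π[w](S) → 3
  S → 3
  R → 5
  (S ⋈[g=e] R) → 2
  π[w]((S ⋈[g=e] R)) → 2
  (π[w](S) − π[w]((S ⋈[g=e] R))) → 1

== RESULT ==
w
t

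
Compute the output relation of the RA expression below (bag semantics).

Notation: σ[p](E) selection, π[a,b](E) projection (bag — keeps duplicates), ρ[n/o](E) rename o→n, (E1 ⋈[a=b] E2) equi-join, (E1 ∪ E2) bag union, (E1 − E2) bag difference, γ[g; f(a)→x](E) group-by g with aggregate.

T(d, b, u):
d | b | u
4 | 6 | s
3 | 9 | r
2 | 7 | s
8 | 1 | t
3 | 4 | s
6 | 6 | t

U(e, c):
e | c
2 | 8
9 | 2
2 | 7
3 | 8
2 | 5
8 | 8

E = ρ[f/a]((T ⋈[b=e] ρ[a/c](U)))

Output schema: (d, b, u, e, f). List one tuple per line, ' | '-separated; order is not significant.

Subexpression sizes:
  T → 6
  U → 6
  ρ[a/c](U) → 6
  (T ⋈[b=e] ρ[a/c](U)) → 1
  ρ[f/a]((T ⋈[b=e] ρ[a/c](U))) → 1

== RESULT ==
d | b | u | e | f
3 | 9 | r | 9 | 2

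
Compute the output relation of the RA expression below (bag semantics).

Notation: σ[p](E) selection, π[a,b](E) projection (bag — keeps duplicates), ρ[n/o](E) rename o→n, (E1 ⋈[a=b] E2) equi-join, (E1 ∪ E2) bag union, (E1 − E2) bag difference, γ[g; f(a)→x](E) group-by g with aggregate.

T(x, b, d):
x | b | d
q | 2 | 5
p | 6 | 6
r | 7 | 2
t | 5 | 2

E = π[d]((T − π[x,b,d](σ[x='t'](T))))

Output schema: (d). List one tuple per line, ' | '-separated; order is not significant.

Subexpression sizes:
  T → 4
  T → 4
  σ[x='t'](T) → 1
  π[x,b,d](σ[x='t'](T)) → 1
  (T − π[x,b,d](σ[x='t'](T))) → 3
  π[d]((T − π[x,b,d](σ[x='t'](T)))) → 3

== RESULT ==
d
2
5
6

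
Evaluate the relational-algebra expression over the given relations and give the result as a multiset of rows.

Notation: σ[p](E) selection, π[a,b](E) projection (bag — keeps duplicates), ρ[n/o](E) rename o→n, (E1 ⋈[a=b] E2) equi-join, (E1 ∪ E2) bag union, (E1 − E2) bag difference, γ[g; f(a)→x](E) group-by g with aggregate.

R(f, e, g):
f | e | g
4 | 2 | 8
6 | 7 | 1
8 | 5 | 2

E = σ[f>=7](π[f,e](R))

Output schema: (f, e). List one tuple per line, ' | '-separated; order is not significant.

Row counts bottom-up:
  R → 3
  π[f,e](R) → 3
  σ[f>=7](π[f,e](R)) → 1

== RESULT ==
f | e
8 | 5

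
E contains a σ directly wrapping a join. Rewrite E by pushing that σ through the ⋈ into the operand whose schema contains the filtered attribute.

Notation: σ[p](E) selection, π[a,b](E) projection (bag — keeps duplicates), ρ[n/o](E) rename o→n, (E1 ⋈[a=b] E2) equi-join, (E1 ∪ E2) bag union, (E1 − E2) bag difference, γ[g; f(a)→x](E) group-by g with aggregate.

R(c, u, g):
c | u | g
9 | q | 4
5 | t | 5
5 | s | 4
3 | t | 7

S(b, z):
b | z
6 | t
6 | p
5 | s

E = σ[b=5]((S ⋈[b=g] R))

σ filters on b, owned by the left side.
E' = (σ[b=5](S) ⋈[b=g] R)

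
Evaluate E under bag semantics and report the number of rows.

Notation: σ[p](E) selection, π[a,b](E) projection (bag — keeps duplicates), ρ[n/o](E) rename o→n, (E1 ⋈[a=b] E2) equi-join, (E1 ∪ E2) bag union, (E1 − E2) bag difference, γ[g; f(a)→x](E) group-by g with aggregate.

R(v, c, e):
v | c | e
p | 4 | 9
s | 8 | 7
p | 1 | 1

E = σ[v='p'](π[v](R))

Row counts bottom-up:
  R → 3
  π[v](R) → 3
  σ[v='p'](π[v](R)) → 2

|E| = 2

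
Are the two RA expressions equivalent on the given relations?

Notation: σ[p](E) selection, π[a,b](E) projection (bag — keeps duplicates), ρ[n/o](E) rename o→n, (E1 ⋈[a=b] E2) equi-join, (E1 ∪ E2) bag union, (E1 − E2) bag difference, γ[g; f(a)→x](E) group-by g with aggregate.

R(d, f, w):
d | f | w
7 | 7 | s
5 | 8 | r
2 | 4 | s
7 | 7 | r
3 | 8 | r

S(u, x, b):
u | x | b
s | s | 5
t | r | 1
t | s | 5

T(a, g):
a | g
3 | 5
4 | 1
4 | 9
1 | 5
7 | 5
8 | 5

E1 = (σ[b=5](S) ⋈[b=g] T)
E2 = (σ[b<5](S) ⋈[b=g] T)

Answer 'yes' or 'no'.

E1 stepwise |·|:
  S → 3
  σ[b=5](S) → 2
  T → 6
  (σ[b=5](S) ⋈[b=g] T) → 8
E2 stepwise |·|:
  S → 3
  σ[b<5](S) → 1
  T → 6
  (σ[b<5](S) ⋈[b=g] T) → 1

E1 result:
u | x | b | a | g
s | s | 5 | 1 | 5
s | s | 5 | 3 | 5
s | s | 5 | 7 | 5
s | s | 5 | 8 | 5
t | s | 5 | 1 | 5
t | s | 5 | 3 | 5
t | s | 5 | 7 | 5
t | s | 5 | 8 | 5
E2 result:
u | x | b | a | g
t | r | 1 | 4 | 1
Witness: ('t', 'r', 1, 4, 1) appears 0× in E1 but 1× in E2.

no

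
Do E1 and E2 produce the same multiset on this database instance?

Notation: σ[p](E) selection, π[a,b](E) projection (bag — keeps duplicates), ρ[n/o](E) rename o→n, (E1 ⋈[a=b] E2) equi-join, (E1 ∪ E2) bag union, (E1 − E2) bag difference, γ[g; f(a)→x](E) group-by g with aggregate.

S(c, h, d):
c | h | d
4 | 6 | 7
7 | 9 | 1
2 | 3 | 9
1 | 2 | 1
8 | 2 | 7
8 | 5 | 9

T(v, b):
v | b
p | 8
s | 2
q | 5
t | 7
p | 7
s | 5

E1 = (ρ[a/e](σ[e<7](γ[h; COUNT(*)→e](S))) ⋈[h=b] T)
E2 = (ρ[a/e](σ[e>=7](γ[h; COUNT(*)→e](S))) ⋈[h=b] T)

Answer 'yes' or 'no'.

E1 stepwise |·|:
  S → 6
  γ[h; COUNT(*)→e](S) → 5
  σ[e<7](γ[h; COUNT(*)→e](S)) → 5
  ρ[a/e](σ[e<7](γ[h; COUNT(*)→e](S))) → 5
  T → 6
  (ρ[a/e](σ[e<7](γ[h; COUNT(*)→e](S))) ⋈[h=b] T) → 3
E2 stepwise |·|:
  S → 6
  γ[h; COUNT(*)→e](S) → 5
  σ[e>=7](γ[h; COUNT(*)→e](S)) → 0
  ρ[a/e](σ[e>=7](γ[h; COUNT(*)→e](S))) → 0
  T → 6
  (ρ[a/e](σ[e>=7](γ[h; COUNT(*)→e](S))) ⋈[h=b] T) → 0

E1 result:
h | a | v | b
2 | 2 | s | 2
5 | 1 | q | 5
5 | 1 | s | 5
E2 result:
h | a | v | b
(0 rows)
Witness: (5, 1, 's', 5) appears 1× in E1 but 0× in E2.

no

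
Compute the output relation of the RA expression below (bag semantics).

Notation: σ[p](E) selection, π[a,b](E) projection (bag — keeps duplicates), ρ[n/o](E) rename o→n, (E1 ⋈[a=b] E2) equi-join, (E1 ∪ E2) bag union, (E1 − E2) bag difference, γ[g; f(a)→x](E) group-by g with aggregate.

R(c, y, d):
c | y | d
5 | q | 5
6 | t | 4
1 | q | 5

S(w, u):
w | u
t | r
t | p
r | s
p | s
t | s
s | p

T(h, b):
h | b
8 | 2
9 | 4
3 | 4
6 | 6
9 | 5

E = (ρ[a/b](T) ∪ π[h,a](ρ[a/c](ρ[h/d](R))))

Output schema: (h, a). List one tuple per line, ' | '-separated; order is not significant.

Per-node cardinality:
  T → 5
  ρ[a/b](T) → 5
  R → 3
  ρ[h/d](R) → 3
  ρ[a/c](ρ[h/d](R)) → 3
  π[h,a](ρ[a/c](ρ[h/d](R))) → 3
  (ρ[a/b](T) ∪ π[h,a](ρ[a/c](ρ[h/d](R)))) → 8

== RESULT ==
h | a
3 | 4
4 | 6
5 | 1
5 | 5
6 | 6
8 | 2
9 | 4
9 | 5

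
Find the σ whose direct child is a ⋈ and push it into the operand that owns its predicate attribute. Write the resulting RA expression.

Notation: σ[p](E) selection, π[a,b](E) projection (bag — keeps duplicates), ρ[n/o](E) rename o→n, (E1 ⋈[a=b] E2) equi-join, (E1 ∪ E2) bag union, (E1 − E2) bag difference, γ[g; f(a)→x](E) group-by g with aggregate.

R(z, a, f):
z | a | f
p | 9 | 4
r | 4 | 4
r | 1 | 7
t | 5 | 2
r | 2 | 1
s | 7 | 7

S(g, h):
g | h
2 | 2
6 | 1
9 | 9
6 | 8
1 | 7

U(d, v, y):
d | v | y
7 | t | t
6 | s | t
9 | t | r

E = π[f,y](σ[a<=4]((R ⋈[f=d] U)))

σ filters on a, owned by the left side.
E' = π[f,y]((σ[a<=4](R) ⋈[f=d] U))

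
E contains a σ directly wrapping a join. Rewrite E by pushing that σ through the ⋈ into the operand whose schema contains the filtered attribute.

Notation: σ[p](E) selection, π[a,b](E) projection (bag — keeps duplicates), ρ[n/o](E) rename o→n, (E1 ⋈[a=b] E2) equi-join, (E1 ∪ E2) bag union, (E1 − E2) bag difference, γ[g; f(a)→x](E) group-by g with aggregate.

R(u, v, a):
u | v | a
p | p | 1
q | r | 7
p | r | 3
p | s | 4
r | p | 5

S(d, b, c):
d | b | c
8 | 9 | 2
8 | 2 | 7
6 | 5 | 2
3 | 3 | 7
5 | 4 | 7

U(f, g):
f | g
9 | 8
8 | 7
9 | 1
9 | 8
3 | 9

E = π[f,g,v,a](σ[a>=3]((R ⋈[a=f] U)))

σ filters on a, owned by the left side.
E' = π[f,g,v,a]((σ[a>=3](R) ⋈[a=f] U))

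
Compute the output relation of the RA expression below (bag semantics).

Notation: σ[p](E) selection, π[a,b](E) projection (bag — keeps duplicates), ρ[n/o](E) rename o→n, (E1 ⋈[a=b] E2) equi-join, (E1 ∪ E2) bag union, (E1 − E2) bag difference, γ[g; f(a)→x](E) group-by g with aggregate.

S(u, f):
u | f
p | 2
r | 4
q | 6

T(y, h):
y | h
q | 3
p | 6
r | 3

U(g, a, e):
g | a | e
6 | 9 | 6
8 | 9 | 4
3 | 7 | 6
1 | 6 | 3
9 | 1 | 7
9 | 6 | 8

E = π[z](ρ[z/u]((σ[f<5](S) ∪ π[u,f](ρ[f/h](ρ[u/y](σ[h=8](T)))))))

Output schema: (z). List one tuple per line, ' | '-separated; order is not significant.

Subexpression sizes:
  S → 3
  σ[f<5](S) → 2
  T → 3
  σ[h=8](T) → 0
  ρ[u/y](σ[h=8](T)) → 0
  ρ[f/h](ρ[u/y](σ[h=8](T))) → 0
  π[u,f](ρ[f/h](ρ[u/y](σ[h=8](T)))) → 0
  (σ[f<5](S) ∪ π[u,f](ρ[f/h](ρ[u/y](σ[h=8](T))))) → 2
  ρ[z/u]((σ[f<5](S) ∪ π[u,f](ρ[f/h](ρ[u/y](σ[h=8](T)))))) → 2
  π[z](ρ[z/u]((σ[f<5](S) ∪ π[u,f](ρ[f/h](ρ[u/y](σ[h=8](T))))))) → 2

== RESULT ==
z
p
r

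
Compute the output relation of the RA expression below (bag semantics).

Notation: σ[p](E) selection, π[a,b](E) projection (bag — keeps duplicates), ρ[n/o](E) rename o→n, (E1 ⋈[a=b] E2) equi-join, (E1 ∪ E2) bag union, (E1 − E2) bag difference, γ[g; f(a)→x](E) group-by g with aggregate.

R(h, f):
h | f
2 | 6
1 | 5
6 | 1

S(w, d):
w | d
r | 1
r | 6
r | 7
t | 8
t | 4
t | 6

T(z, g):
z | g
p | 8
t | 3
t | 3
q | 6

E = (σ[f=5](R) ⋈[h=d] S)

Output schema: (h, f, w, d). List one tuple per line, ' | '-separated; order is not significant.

Subexpression sizes:
  R → 3
  σ[f=5](R) → 1
  S → 6
  (σ[f=5](R) ⋈[h=d] S) → 1

== RESULT ==
h | f | w | d
1 | 5 | r | 1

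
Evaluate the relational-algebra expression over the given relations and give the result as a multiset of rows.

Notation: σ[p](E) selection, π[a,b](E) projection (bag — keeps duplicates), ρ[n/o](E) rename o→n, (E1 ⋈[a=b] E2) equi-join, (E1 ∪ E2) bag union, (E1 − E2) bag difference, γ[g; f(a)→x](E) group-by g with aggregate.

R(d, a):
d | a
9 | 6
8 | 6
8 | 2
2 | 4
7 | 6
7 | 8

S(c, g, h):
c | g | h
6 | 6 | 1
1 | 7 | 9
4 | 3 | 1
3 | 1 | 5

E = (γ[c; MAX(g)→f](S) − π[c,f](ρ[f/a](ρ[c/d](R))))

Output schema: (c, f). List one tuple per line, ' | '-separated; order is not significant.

Row counts bottom-up:
  S → 4
  γ[c; MAX(g)→f](S) → 4
  R → 6
  ρ[c/d](R) → 6
  ρ[f/a](ρ[c/d](R)) → 6
  π[c,f](ρ[f/a](ρ[c/d](R))) → 6
  (γ[c; MAX(g)→f](S) − π[c,f](ρ[f/a](ρ[c/d](R)))) → 4

== RESULT ==
c | f
1 | 7
3 | 1
4 | 3
6 | 6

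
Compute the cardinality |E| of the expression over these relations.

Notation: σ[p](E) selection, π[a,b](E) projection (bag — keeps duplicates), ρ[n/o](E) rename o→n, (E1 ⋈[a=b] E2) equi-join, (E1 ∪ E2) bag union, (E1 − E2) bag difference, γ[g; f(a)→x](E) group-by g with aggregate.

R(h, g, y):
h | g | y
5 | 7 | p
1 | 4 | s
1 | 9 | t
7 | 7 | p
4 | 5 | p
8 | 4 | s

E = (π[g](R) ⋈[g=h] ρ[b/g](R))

Stepwise |·|:
  R → 6
  π[g](R) → 6
  R → 6
  ρ[b/g](R) → 6
  (π[g](R) ⋈[g=h] ρ[b/g](R)) → 5

|E| = 5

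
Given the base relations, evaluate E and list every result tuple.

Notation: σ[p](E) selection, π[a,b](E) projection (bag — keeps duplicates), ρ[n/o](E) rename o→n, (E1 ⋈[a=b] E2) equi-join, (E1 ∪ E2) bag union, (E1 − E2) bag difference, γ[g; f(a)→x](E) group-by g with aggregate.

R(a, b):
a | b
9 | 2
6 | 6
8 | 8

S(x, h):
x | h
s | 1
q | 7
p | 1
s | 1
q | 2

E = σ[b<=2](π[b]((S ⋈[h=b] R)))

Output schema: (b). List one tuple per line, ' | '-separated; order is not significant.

Row counts bottom-up:
  S → 5
  R → 3
  (S ⋈[h=b] R) → 1
  π[b]((S ⋈[h=b] R)) → 1
  σ[b<=2](π[b]((S ⋈[h=b] R))) → 1

== RESULT ==
b
2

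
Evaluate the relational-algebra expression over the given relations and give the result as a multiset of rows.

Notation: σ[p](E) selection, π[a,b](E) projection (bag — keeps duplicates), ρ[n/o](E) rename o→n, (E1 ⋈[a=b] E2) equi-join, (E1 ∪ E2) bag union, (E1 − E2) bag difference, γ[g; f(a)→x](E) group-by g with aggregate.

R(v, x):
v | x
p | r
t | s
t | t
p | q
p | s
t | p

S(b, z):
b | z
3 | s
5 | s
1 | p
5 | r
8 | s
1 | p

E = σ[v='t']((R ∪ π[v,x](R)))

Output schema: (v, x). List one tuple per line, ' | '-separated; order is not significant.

Row counts bottom-up:
  R → 6
  R → 6
  π[v,x](R) → 6
  (R ∪ π[v,x](R)) → 12
  σ[v='t']((R ∪ π[v,x](R))) → 6

== RESULT ==
v | x
t | p
t | p
t | s
t | s
t | t
t | t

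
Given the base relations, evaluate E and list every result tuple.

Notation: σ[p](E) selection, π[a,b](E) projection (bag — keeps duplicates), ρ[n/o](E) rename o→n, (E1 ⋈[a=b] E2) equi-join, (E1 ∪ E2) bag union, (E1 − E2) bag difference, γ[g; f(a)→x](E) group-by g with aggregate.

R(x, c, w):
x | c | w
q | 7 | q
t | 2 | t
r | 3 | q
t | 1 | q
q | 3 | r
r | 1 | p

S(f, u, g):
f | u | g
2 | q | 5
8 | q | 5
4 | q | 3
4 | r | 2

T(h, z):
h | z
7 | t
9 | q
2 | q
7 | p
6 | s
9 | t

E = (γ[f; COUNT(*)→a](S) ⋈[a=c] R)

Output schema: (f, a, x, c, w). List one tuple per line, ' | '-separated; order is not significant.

Subexpression sizes:
  S → 4
  γ[f; COUNT(*)→a](S) → 3
  R → 6
  (γ[f; COUNT(*)→a](S) ⋈[a=c] R) → 5

== RESULT ==
f | a | x | c | w
2 | 1 | r | 1 | p
2 | 1 | t | 1 | q
4 | 2 | t | 2 | t
8 | 1 | r | 1 | p
8 | 1 | t | 1 | q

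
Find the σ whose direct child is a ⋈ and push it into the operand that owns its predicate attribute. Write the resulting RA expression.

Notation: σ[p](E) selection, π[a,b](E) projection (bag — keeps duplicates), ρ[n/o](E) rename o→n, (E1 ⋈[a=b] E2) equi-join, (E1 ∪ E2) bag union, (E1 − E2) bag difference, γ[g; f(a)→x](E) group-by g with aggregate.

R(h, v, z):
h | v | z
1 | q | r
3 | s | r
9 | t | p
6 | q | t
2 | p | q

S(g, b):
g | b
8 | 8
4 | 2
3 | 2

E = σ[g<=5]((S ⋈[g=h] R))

σ filters on g, owned by the left side.
E' = (σ[g<=5](S) ⋈[g=h] R)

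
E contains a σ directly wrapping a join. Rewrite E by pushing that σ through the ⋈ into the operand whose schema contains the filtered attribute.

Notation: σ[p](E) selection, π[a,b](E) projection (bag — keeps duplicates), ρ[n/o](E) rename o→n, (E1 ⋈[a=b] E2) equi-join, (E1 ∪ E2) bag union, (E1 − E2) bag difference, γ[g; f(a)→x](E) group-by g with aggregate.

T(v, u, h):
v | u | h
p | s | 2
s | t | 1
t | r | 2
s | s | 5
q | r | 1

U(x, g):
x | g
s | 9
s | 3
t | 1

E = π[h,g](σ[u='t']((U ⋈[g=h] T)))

σ filters on u, owned by the right side.
E' = π[h,g]((U ⋈[g=h] σ[u='t'](T)))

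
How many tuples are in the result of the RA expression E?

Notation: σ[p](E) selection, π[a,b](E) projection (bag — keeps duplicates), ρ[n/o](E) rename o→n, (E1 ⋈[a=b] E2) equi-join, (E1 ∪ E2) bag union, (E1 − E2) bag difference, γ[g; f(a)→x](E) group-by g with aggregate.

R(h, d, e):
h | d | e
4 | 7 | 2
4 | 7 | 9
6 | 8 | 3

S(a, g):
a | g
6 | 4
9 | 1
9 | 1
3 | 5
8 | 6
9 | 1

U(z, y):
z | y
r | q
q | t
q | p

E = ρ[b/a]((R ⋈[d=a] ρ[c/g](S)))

Row counts bottom-up:
  R → 3
  S → 6
  ρ[c/g](S) → 6
  (R ⋈[d=a] ρ[c/g](S)) → 1
  ρ[b/a]((R ⋈[d=a] ρ[c/g](S))) → 1

|E| = 1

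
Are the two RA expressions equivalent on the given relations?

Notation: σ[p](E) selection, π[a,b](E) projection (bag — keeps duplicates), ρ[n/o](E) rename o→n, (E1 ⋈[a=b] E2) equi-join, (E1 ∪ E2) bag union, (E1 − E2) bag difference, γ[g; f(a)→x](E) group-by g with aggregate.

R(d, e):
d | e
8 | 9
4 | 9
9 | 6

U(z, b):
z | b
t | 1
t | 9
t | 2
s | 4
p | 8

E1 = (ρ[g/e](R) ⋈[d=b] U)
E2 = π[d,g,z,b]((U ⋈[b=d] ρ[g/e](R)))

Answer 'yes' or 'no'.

E1 per-node cardinality:
  R → 3
  ρ[g/e](R) → 3
  U → 5
  (ρ[g/e](R) ⋈[d=b] U) → 3
E2 per-node cardinality:
  U → 5
  R → 3
  ρ[g/e](R) → 3
  (U ⋈[b=d] ρ[g/e](R)) → 3
  π[d,g,z,b]((U ⋈[b=d] ρ[g/e](R))) → 3

E1 and E2 produce the same multiset:
d | g | z | b
4 | 9 | s | 4
8 | 9 | p | 8
9 | 6 | t | 9

yes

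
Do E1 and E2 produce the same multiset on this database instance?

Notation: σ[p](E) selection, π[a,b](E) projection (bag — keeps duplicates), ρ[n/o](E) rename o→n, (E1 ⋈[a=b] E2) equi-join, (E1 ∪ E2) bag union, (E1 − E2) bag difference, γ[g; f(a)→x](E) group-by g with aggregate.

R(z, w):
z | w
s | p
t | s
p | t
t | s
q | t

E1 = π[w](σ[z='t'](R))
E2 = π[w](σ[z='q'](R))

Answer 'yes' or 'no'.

E1 subexpression sizes:
  R → 5
  σ[z='t'](R) → 2
  π[w](σ[z='t'](R)) → 2
E2 subexpression sizes:
  R → 5
  σ[z='q'](R) → 1
  π[w](σ[z='q'](R)) → 1

E1 result:
w
s
s
E2 result:
w
t
Witness: ('t',) appears 0× in E1 but 1× in E2.

no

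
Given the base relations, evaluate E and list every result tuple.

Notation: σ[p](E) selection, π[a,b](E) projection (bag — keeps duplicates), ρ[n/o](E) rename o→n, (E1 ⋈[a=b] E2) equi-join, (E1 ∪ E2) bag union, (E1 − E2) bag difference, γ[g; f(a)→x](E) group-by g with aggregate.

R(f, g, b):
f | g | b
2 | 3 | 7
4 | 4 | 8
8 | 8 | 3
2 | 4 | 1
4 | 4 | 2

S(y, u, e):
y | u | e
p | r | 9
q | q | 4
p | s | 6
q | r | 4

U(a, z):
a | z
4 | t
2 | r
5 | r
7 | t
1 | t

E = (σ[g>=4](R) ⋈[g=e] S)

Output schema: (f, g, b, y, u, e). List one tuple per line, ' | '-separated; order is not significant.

Stepwise |·|:
  R → 5
  σ[g>=4](R) → 4
  S → 4
  (σ[g>=4](R) ⋈[g=e] S) → 6

== RESULT ==
f | g | b | y | u | e
2 | 4 | 1 | q | q | 4
2 | 4 | 1 | q | r | 4
4 | 4 | 2 | q | q | 4
4 | 4 | 2 | q | r | 4
4 | 4 | 8 | q | q | 4
4 | 4 | 8 | q | r | 4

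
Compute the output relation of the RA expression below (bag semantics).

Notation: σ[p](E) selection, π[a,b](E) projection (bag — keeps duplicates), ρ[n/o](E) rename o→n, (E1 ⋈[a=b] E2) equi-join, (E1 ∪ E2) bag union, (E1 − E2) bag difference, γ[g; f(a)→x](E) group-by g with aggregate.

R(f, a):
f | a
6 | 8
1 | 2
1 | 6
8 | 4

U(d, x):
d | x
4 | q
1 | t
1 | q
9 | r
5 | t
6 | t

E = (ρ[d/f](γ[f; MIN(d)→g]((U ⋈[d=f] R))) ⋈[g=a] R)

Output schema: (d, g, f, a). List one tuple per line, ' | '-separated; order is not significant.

Row counts bottom-up:
  U → 6
  R → 4
  (U ⋈[d=f] R) → 5
  γ[f; MIN(d)→g]((U ⋈[d=f] R)) → 2
  ρ[d/f](γ[f; MIN(d)→g]((U ⋈[d=f] R))) → 2
  R → 4
  (ρ[d/f](γ[f; MIN(d)→g]((U ⋈[d=f] R))) ⋈[g=a] R) → 1

== RESULT ==
d | g | f | a
6 | 6 | 1 | 6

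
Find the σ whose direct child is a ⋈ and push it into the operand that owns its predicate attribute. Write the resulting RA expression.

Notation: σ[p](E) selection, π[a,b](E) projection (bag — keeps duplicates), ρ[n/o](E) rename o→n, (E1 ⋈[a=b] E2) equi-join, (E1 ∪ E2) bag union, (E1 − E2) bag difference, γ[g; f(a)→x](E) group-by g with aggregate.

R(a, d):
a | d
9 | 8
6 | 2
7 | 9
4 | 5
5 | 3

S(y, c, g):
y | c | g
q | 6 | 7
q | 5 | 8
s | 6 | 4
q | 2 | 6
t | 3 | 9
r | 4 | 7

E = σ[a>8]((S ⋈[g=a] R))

σ filters on a, owned by the right side.
E' = (S ⋈[g=a] σ[a>8](R))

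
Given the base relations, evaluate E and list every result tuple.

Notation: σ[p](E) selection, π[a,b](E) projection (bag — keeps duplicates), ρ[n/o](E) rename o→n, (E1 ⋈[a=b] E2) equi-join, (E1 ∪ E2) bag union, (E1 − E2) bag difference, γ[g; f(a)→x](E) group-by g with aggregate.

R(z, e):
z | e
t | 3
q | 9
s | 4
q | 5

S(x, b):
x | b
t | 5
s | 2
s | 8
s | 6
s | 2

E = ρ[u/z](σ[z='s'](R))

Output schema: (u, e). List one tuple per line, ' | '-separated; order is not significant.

Stepwise |·|:
  R → 4
  σ[z='s'](R) → 1
  ρ[u/z](σ[z='s'](R)) → 1

== RESULT ==
u | e
s | 4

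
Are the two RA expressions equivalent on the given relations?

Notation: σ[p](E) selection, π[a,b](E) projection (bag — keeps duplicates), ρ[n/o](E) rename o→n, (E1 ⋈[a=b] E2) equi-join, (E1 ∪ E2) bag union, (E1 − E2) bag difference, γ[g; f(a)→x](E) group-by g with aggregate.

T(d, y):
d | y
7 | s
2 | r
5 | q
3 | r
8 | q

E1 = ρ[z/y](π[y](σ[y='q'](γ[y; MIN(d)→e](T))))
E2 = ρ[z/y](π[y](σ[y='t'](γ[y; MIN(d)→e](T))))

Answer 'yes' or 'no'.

E1 per-node cardinality:
  T → 5
  γ[y; MIN(d)→e](T) → 3
  σ[y='q'](γ[y; MIN(d)→e](T)) → 1
  π[y](σ[y='q'](γ[y; MIN(d)→e](T))) → 1
  ρ[z/y](π[y](σ[y='q'](γ[y; MIN(d)→e](T)))) → 1
E2 per-node cardinality:
  T → 5
  γ[y; MIN(d)→e](T) → 3
  σ[y='t'](γ[y; MIN(d)→e](T)) → 0
  π[y](σ[y='t'](γ[y; MIN(d)→e](T))) → 0
  ρ[z/y](π[y](σ[y='t'](γ[y; MIN(d)→e](T)))) → 0

E1 result:
z
q
E2 result:
z
(0 rows)
Witness: ('q',) appears 1× in E1 but 0× in E2.

no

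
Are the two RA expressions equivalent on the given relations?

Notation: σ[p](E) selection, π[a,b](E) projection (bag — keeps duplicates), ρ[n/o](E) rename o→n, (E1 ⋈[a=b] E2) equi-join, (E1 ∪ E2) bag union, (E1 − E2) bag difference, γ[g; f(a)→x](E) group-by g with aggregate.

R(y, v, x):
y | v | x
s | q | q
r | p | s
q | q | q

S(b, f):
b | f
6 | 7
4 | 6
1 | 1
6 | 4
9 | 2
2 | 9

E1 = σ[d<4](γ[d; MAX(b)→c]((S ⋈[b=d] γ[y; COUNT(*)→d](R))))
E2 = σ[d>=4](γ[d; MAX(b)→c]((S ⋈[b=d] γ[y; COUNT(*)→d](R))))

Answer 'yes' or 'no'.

E1 per-node cardinality:
  S → 6
  R → 3
  γ[y; COUNT(*)→d](R) → 3
  (S ⋈[b=d] γ[y; COUNT(*)→d](R)) → 3
  γ[d; MAX(b)→c]((S ⋈[b=d] γ[y; COUNT(*)→d](R))) → 1
  σ[d<4](γ[d; MAX(b)→c]((S ⋈[b=d] γ[y; COUNT(*)→d](R)))) → 1
E2 per-node cardinality:
  S → 6
  R → 3
  γ[y; COUNT(*)→d](R) → 3
  (S ⋈[b=d] γ[y; COUNT(*)→d](R)) → 3
  γ[d; MAX(b)→c]((S ⋈[b=d] γ[y; COUNT(*)→d](R))) → 1
  σ[d>=4](γ[d; MAX(b)→c]((S ⋈[b=d] γ[y; COUNT(*)→d](R)))) → 0

E1 result:
d | c
1 | 1
E2 result:
d | c
(0 rows)
Witness: (1, 1) appears 1× in E1 but 0× in E2.

no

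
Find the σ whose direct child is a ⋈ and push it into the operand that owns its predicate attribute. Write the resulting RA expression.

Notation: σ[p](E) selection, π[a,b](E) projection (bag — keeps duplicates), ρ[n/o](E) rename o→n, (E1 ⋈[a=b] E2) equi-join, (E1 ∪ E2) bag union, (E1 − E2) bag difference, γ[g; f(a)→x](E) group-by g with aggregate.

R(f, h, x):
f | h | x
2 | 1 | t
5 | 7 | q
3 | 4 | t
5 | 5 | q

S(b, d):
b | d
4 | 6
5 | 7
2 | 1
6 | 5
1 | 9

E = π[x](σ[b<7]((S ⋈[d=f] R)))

σ filters on b, owned by the left side.
E' = π[x]((σ[b<7](S) ⋈[d=f] R))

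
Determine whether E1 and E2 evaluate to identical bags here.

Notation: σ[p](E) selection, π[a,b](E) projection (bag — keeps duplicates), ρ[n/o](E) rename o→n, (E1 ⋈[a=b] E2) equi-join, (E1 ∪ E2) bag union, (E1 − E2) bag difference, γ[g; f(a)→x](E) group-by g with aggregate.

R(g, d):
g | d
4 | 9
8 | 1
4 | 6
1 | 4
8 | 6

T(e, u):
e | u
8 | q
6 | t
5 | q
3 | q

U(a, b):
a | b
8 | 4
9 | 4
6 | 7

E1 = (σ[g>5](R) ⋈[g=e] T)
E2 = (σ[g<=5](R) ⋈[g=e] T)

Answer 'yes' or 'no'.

E1 row counts bottom-up:
  R → 5
  σ[g>5](R) → 2
  T → 4
  (σ[g>5](R) ⋈[g=e] T) → 2
E2 row counts bottom-up:
  R → 5
  σ[g<=5](R) → 3
  T → 4
  (σ[g<=5](R) ⋈[g=e] T) → 0

E1 result:
g | d | e | u
8 | 1 | 8 | q
8 | 6 | 8 | q
E2 result:
g | d | e | u
(0 rows)
Witness: (8, 6, 8, 'q') appears 1× in E1 but 0× in E2.

no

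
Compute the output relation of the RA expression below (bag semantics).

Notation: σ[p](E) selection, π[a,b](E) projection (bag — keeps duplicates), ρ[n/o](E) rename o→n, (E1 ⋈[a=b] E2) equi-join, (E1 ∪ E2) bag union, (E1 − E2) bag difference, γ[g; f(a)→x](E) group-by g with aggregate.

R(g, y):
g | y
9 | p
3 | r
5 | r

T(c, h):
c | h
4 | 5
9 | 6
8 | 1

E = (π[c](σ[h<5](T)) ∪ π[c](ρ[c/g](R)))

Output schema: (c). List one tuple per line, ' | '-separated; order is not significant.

Row counts bottom-up:
  T → 3
  σ[h<5](T) → 1
  π[c](σ[h<5](T)) → 1
  R → 3
  ρ[c/g](R) → 3
  π[c](ρ[c/g](R)) → 3
  (π[c](σ[h<5](T)) ∪ π[c](ρ[c/g](R))) → 4

== RESULT ==
c
3
5
8
9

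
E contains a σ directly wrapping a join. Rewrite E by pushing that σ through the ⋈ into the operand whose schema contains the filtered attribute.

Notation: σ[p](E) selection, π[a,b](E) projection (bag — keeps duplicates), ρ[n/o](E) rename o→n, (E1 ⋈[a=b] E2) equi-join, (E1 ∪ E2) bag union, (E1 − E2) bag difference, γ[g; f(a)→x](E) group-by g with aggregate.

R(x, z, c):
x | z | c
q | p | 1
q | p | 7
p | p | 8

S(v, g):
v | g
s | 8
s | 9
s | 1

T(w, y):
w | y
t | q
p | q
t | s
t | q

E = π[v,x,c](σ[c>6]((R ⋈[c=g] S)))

σ filters on c, owned by the left side.
E' = π[v,x,c]((σ[c>6](R) ⋈[c=g] S))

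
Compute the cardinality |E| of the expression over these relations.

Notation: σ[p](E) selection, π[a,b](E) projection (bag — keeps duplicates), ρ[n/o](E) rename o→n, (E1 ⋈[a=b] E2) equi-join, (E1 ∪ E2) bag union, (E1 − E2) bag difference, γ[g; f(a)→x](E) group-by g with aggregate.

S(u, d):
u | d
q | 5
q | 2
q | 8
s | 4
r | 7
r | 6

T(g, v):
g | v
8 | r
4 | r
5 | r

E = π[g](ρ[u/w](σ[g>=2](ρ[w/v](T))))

Row counts bottom-up:
  T → 3
  ρ[w/v](T) → 3
  σ[g>=2](ρ[w/v](T)) → 3
  ρ[u/w](σ[g>=2](ρ[w/v](T))) → 3
  π[g](ρ[u/w](σ[g>=2](ρ[w/v](T)))) → 3

|E| = 3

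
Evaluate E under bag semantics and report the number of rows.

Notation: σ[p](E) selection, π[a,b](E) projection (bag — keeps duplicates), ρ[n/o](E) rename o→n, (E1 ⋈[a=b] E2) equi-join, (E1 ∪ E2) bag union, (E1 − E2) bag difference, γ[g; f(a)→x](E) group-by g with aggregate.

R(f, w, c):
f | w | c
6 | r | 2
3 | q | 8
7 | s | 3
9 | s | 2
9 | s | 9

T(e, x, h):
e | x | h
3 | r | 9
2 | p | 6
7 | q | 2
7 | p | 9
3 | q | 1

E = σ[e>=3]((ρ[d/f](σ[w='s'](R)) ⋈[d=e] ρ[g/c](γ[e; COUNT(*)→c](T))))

Stepwise |·|:
  R → 5
  σ[w='s'](R) → 3
  ρ[d/f](σ[w='s'](R)) → 3
  T → 5
  γ[e; COUNT(*)→c](T) → 3
  ρ[g/c](γ[e; COUNT(*)→c](T)) → 3
  (ρ[d/f](σ[w='s'](R)) ⋈[d=e] ρ[g/c](γ[e; COUNT(*)→c](T))) → 1
  σ[e>=3]((ρ[d/f](σ[w='s'](R)) ⋈[d=e] ρ[g/c](γ[e; COUNT(*)→c](T)))) → 1

|E| = 1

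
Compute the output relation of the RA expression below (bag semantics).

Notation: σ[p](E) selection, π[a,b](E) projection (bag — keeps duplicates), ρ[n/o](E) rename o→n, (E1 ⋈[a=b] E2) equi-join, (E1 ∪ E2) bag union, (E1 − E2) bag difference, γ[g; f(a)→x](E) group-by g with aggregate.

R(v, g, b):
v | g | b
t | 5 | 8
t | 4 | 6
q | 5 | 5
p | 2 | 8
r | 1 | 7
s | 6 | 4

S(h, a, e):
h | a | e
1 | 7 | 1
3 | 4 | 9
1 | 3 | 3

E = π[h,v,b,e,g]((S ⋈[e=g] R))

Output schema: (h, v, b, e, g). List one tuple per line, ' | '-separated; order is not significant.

Stepwise |·|:
  S → 3
  R → 6
  (S ⋈[e=g] R) → 1
  π[h,v,b,e,g]((S ⋈[e=g] R)) → 1

== RESULT ==
h | v | b | e | g
1 | r | 7 | 1 | 1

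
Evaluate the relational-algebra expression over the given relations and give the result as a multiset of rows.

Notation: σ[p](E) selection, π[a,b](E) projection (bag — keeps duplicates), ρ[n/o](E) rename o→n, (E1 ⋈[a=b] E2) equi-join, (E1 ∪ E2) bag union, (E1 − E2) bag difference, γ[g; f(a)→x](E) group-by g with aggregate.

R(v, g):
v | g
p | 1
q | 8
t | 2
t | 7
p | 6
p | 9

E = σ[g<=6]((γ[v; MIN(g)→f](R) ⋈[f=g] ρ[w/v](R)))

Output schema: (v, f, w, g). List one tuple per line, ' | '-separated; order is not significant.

Subexpression sizes:
  R → 6
  γ[v; MIN(g)→f](R) → 3
  R → 6
  ρ[w/v](R) → 6
  (γ[v; MIN(g)→f](R) ⋈[f=g] ρ[w/v](R)) → 3
  σ[g<=6]((γ[v; MIN(g)→f](R) ⋈[f=g] ρ[w/v](R))) → 2

== RESULT ==
v | f | w | g
p | 1 | p | 1
t | 2 | t | 2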